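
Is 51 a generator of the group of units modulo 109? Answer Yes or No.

φ(109) = 109 − 1 = 108 = 2^2 · 3^3.
It suffices to check that the order of 51 is not a proper divisor of 108: compute 51^(108/q) for q ∈ {2, 3}.
51^54 ≡ 108 (mod 109)  [q = 2: ≢ 1 ✓]
51^36 ≡ 63 (mod 109)  [q = 3: ≢ 1 ✓]
Every test exponent gives a nontrivial residue, hence 51 generates the full group.

Yes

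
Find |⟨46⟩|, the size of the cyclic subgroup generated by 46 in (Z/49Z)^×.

21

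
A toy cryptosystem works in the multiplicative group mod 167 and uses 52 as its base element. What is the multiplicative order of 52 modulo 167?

166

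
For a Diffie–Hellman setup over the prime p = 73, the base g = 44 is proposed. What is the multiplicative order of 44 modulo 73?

The order of 44 must divide φ(73) = 73 − 1 = 72 = 2^3 · 3^2.
Divisors of 72: 1, 2, 3, 4, 6, 8, 9, 12, 18, 24, 36, 72.
Check 44^d mod 73 for each divisor in increasing order:
44^1 ≡ 44
44^2 ≡ 38
44^3 ≡ 66
44^4 ≡ 57
44^6 ≡ 49
44^8 ≡ 37
44^9 ≡ 22
44^12 ≡ 65
44^18 ≡ 46
44^24 ≡ 64
44^36 ≡ 72
44^72 ≡ 1
Therefore the multiplicative order of 44 modulo 73 is 72.

72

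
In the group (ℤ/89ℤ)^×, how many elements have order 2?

1

φ(89) = 89 − 1 = 88 = 2^3 · 11.
Since (Z/89Z)^× is cyclic of order 88, the number of elements of order d is φ(d) when d | 88 and 0 otherwise.
2 | 88, and φ(2) = 2 − 1 = 1.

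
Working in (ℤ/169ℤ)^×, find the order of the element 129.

26

Since 129 ∈ (Z/169Z)^×, its order divides φ(169) = φ(13^2) = 13·(13−1) = 156 = 2^2 · 3 · 13.
Divisors of 156: 1, 2, 3, 4, 6, 12, 13, 26, 39, 52, 78, 156.
Test each divisor d:
129^1 ≡ 129 (mod 169)
129^2 ≡ 79 (mod 169)
129^3 ≡ 51 (mod 169)
129^4 ≡ 157 (mod 169)
129^6 ≡ 66 (mod 169)
129^12 ≡ 131 (mod 169)
129^13 ≡ 168 (mod 169)
129^26 ≡ 1 (mod 169) ✓
Hence ord(129) = 26.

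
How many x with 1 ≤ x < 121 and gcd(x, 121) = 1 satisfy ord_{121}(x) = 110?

40

φ(121) = φ(11^2) = 11·(11−1) = 110 = 2 · 5 · 11.
(Z/121Z)^× is cyclic (|G| = 110); a cyclic group of order m has exactly φ(d) elements of each order d | m, and none otherwise.
110 = 2 · 5 · 11 divides 110, and φ(110) = 40.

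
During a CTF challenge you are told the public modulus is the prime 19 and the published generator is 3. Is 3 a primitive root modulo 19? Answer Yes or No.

Yes

φ(19) = 19 − 1 = 18 = 2 · 3^2.
It suffices to check that the order of 3 is not a proper divisor of 18: compute 3^(18/q) for q ∈ {2, 3}.
3^9 ≡ 18 (mod 19)  [q = 2: ≢ 1 ✓]
3^6 ≡ 7 (mod 19)  [q = 3: ≢ 1 ✓]
All checks pass, so 3 has order 18 and is a primitive root modulo 19.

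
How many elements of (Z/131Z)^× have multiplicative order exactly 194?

0

φ(131) = 131 − 1 = 130 = 2 · 5 · 13.
Since (Z/131Z)^× is cyclic of order 130, the number of elements of order d is φ(d) when d | 130 and 0 otherwise.
194 does not divide 130, so no element of (Z/131Z)^× has order 194.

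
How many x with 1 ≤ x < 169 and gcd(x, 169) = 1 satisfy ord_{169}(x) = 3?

2

φ(169) = φ(13^2) = 13·(13−1) = 156 = 2^2 · 3 · 13.
(Z/169Z)^× is cyclic (|G| = 156); a cyclic group of order m has exactly φ(d) elements of each order d | m, and none otherwise.
3 | 156, and φ(3) = 3 − 1 = 2.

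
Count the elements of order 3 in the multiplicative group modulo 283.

φ(283) = 283 − 1 = 282 = 2 · 3 · 47.
Since (Z/283Z)^× is cyclic of order 282, the number of elements of order d is φ(d) when d | 282 and 0 otherwise.
3 | 282, and φ(3) = 3 − 1 = 2.

2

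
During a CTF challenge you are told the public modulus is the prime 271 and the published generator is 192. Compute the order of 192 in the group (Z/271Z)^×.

90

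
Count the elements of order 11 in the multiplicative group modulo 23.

φ(23) = 23 − 1 = 22 = 2 · 11.
(Z/23Z)^× is cyclic (|G| = 22); a cyclic group of order m has exactly φ(d) elements of each order d | m, and none otherwise.
11 | 22, and φ(11) = 11 − 1 = 10.

10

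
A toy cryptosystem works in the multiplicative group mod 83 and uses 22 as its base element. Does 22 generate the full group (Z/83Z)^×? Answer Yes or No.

Yes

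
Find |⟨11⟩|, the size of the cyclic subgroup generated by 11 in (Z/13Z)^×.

12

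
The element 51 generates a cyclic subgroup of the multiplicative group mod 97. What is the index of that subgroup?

3

The order of 51 must divide φ(97) = 97 − 1 = 96 = 2^5 · 3.
Divisors of 96: 1, 2, 3, 4, 6, 8, 12, 16, 24, 32, 48, 96.
Test each divisor d:
51^1 ≡ 51 (mod 97)
51^2 ≡ 79 (mod 97)
51^3 ≡ 52 (mod 97)
51^4 ≡ 33 (mod 97)
51^6 ≡ 85 (mod 97)
51^8 ≡ 22 (mod 97)
51^12 ≡ 47 (mod 97)
51^16 ≡ 96 (mod 97)
51^24 ≡ 75 (mod 97)
51^32 ≡ 1 (mod 97) ✓
Thus |⟨51⟩| = ord(51) = 32.
The index is φ(97) / ord(51) = 96 / 32 = 3.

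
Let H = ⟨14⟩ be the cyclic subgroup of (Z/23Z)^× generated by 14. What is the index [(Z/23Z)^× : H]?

Since 14 ∈ (Z/23Z)^×, its order divides φ(23) = 23 − 1 = 22 = 2 · 11.
Divisors of 22: 1, 2, 11, 22.
Evaluate successive powers at the divisors of 22:
14^1 ≡ 14 (mod 23)
14^2 ≡ 12 (mod 23)
14^11 ≡ 22 (mod 23)
14^22 ≡ 1 (mod 23) ✓
So ord_23(14) = 22, hence |⟨14⟩| = 22.
[(Z/23Z)^× : ⟨14⟩] = 22/22 = 1.

1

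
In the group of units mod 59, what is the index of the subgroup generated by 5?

2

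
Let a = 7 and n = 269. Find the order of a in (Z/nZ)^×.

268

By Lagrange's theorem, ord_269(7) divides φ(269) = 269 − 1 = 268 = 2^2 · 67.
Divisors of 268: 1, 2, 4, 67, 134, 268.
Evaluate successive powers at the divisors of 268:
7^1 ≡ 7
7^2 ≡ 49
7^4 ≡ 249
7^67 ≡ 82
7^134 ≡ 268
7^268 ≡ 1
So ord_269(7) = 268.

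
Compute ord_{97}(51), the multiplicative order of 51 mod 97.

32

By Lagrange's theorem, ord_97(51) divides φ(97) = 97 − 1 = 96 = 2^5 · 3.
Divisors of 96: 1, 2, 3, 4, 6, 8, 12, 16, 24, 32, 48, 96.
Test each divisor d:
51^1 ≡ 51 (mod 97)
51^2 ≡ 79 (mod 97)
51^3 ≡ 52 (mod 97)
51^4 ≡ 33 (mod 97)
51^6 ≡ 85 (mod 97)
51^8 ≡ 22 (mod 97)
51^12 ≡ 47 (mod 97)
51^16 ≡ 96 (mod 97)
51^24 ≡ 75 (mod 97)
51^32 ≡ 1 (mod 97) ✓
Hence ord(51) = 32.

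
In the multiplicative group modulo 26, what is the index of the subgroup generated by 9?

The order of 9 must divide φ(26) = φ(2)·φ(13) = 1·12 = 12 = 2^2 · 3.
Divisors of 12: 1, 2, 3, 4, 6, 12.
Compute 9^d (mod 26) for the divisors d until we hit 1:
9^1 ≡ 9 (mod 26)
9^2 ≡ 3 (mod 26)
9^3 ≡ 1 (mod 26) ✓
So ord_26(9) = 3, hence |⟨9⟩| = 3.
The index is φ(26) / ord(9) = 12 / 3 = 4.

4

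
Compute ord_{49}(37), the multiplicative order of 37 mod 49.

21

ord(37) | φ(49) = φ(7^2) = 7·(7−1) = 42 = 2 · 3 · 7.
Divisors of 42: 1, 2, 3, 6, 7, 14, 21, 42.
Compute 37^d (mod 49) for the divisors d until we hit 1:
37^1 ≡ 37 (mod 49)
37^2 ≡ 46 (mod 49)
37^3 ≡ 36 (mod 49)
37^6 ≡ 22 (mod 49)
37^7 ≡ 30 (mod 49)
37^14 ≡ 18 (mod 49)
37^21 ≡ 1 (mod 49) ✓
Hence ord(37) = 21.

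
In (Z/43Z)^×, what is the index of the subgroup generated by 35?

The order of 35 must divide φ(43) = 43 − 1 = 42 = 2 · 3 · 7.
Divisors of 42: 1, 2, 3, 6, 7, 14, 21, 42.
Compute 35^d (mod 43) for the divisors d until we hit 1:
35^1 ≡ 35 (mod 43)
35^2 ≡ 21 (mod 43)
35^3 ≡ 4 (mod 43)
35^6 ≡ 16 (mod 43)
35^7 ≡ 1 (mod 43) ✓
The order of 35 is 7, so the subgroup it generates has 7 elements.
Index = |(Z/43Z)^×| / |⟨35⟩| = 42 / 7 = 6.

6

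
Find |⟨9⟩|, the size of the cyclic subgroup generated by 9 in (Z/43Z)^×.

21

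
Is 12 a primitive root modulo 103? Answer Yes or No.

Yes

φ(103) = 103 − 1 = 102 = 2 · 3 · 17.
12 is a primitive root mod 103 iff 12^(φ(103)/q) ≢ 1 for every prime q | φ(103), i.e. q ∈ {2, 3, 17}.
12^51 ≡ 102 (mod 103)  [q = 2: ≢ 1 ✓]
12^34 ≡ 56 (mod 103)  [q = 3: ≢ 1 ✓]
12^6 ≡ 14 (mod 103)  [q = 17: ≢ 1 ✓]
All checks pass, so 12 has order 102 and is a primitive root modulo 103.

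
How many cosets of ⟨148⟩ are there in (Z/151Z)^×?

6

ord(148) | φ(151) = 151 − 1 = 150 = 2 · 3 · 5^2.
Divisors of 150: 1, 2, 3, 5, 6, 10, 15, 25, 30, 50, 75, 150.
Compute 148^d (mod 151) for the divisors d until we hit 1:
148^1 ≡ 148 (mod 151)
148^2 ≡ 9 (mod 151)
148^3 ≡ 124 (mod 151)
148^5 ≡ 59 (mod 151)
148^6 ≡ 125 (mod 151)
148^10 ≡ 8 (mod 151)
148^15 ≡ 19 (mod 151)
148^25 ≡ 1 (mod 151) ✓
Thus |⟨148⟩| = ord(148) = 25.
[(Z/151Z)^× : ⟨148⟩] = 150/25 = 6.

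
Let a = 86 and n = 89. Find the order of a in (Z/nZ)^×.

88

By Lagrange's theorem, ord_89(86) divides φ(89) = 89 − 1 = 88 = 2^3 · 11.
Divisors of 88: 1, 2, 4, 8, 11, 22, 44, 88.
Check 86^d mod 89 for each divisor in increasing order:
86^1 ≡ 86
86^2 ≡ 9
86^4 ≡ 81
86^8 ≡ 64
86^11 ≡ 52
86^22 ≡ 34
86^44 ≡ 88
86^88 ≡ 1
So ord_89(86) = 88.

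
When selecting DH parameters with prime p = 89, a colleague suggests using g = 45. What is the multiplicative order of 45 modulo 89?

11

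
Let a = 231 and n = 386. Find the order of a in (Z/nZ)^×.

192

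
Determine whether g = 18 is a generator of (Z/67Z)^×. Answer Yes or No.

Yes

φ(67) = 67 − 1 = 66 = 2 · 3 · 11.
18 is a primitive root mod 67 iff 18^(φ(67)/q) ≢ 1 for every prime q | φ(67), i.e. q ∈ {2, 3, 11}.
18^33 ≡ 66 (mod 67)  [q = 2: ≢ 1 ✓]
18^22 ≡ 37 (mod 67)  [q = 3: ≢ 1 ✓]
18^6 ≡ 9 (mod 67)  [q = 11: ≢ 1 ✓]
Every test exponent gives a nontrivial residue, hence 18 generates the full group.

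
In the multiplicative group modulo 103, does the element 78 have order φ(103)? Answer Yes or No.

Yes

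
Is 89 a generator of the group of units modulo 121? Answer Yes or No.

No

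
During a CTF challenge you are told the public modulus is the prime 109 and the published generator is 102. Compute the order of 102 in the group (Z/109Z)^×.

54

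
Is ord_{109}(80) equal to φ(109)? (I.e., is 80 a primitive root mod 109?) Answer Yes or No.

φ(109) = 109 − 1 = 108 = 2^2 · 3^3.
An element g generates (Z/109Z)^× iff g^(108/q) ≢ 1 (mod 109) for each prime q ∈ {2, 3}.
80^54 ≡ 1 (mod 109)  [q = 2: ≡ 1 ✗]
80^36 ≡ 63 (mod 109)  [q = 3: ≢ 1 ✓]
80^54 ≡ 1 shows ord(80) | 54, strictly less than φ(109); not a primitive root.

No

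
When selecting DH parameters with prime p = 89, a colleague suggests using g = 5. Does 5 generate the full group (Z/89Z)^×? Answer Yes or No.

No

φ(89) = 89 − 1 = 88 = 2^3 · 11.
5 is a primitive root mod 89 iff 5^(φ(89)/q) ≢ 1 for every prime q | φ(89), i.e. q ∈ {2, 11}.
5^44 ≡ 1 (mod 89)  [q = 2: ≡ 1 ✗]
5^8 ≡ 4 (mod 89)  [q = 11: ≢ 1 ✓]
Since 5^44 ≡ 1, the order of 5 divides 44 < 88, so 5 is not a primitive root.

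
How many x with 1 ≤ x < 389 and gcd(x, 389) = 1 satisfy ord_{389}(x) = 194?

φ(389) = 389 − 1 = 388 = 2^2 · 97.
(Z/389Z)^× is cyclic (|G| = 388); a cyclic group of order m has exactly φ(d) elements of each order d | m, and none otherwise.
194 = 2 · 97 divides 388, and φ(194) = 96.

96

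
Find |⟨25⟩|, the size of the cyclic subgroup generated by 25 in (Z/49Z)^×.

21

The order of 25 must divide φ(49) = φ(7^2) = 7·(7−1) = 42 = 2 · 3 · 7.
Divisors of 42: 1, 2, 3, 6, 7, 14, 21, 42.
Test each divisor d:
25^1 ≡ 25
25^2 ≡ 37
25^3 ≡ 43
25^6 ≡ 36
25^7 ≡ 18
25^14 ≡ 30
25^21 ≡ 1
Therefore the multiplicative order of 25 modulo 49 is 21.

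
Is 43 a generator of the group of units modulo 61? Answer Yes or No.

φ(61) = 61 − 1 = 60 = 2^2 · 3 · 5.
It suffices to check that the order of 43 is not a proper divisor of 60: compute 43^(60/q) for q ∈ {2, 3, 5}.
43^30 ≡ 60 (mod 61)  [q = 2: ≢ 1 ✓]
43^20 ≡ 47 (mod 61)  [q = 3: ≢ 1 ✓]
43^12 ≡ 58 (mod 61)  [q = 5: ≢ 1 ✓]
None equal 1, so ord_61(43) = 60: 43 is a primitive root.

Yes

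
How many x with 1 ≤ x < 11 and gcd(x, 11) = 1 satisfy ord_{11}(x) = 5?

φ(11) = 11 − 1 = 10 = 2 · 5.
Since (Z/11Z)^× is cyclic of order 10, the number of elements of order d is φ(d) when d | 10 and 0 otherwise.
5 | 10, and φ(5) = 5 − 1 = 4.

4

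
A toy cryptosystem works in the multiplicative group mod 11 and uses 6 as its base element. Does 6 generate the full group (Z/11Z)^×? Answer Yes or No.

Yes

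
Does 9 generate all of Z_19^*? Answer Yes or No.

No

φ(19) = 19 − 1 = 18 = 2 · 3^2.
9 is a primitive root mod 19 iff 9^(φ(19)/q) ≢ 1 for every prime q | φ(19), i.e. q ∈ {2, 3}.
9^9 ≡ 1 (mod 19)  [q = 2: ≡ 1 ✗]
9^6 ≡ 11 (mod 19)  [q = 3: ≢ 1 ✓]
Since 9^9 ≡ 1, the order of 9 divides 9 < 18, so 9 is not a primitive root.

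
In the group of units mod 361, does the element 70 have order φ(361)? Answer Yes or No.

Yes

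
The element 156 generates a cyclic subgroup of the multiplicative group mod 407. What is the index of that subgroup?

6

ord(156) | φ(407) = φ(11·37) = (11−1)·(37−1) = 10·36 = 360 = 2^3 · 3^2 · 5.
Divisors of 360: 1, 2, 3, 4, 5, 6, 8, 9, 10, 12, 15, 18, 20, 24, 30, 36, 40, 45, 60, 72, 90, 120, 180, 360.
Compute 156^d (mod 407) for the divisors d until we hit 1:
156^1 ≡ 156 (mod 407)
156^2 ≡ 323 (mod 407)
156^3 ≡ 327 (mod 407)
156^4 ≡ 137 (mod 407)
156^5 ≡ 208 (mod 407)
156^6 ≡ 295 (mod 407)
156^8 ≡ 47 (mod 407)
156^9 ≡ 6 (mod 407)
156^10 ≡ 122 (mod 407)
156^12 ≡ 334 (mod 407)
156^15 ≡ 142 (mod 407)
156^18 ≡ 36 (mod 407)
156^20 ≡ 232 (mod 407)
156^24 ≡ 38 (mod 407)
156^30 ≡ 221 (mod 407)
156^36 ≡ 75 (mod 407)
156^40 ≡ 100 (mod 407)
156^45 ≡ 43 (mod 407)
156^60 ≡ 1 (mod 407) ✓
The order of 156 is 60, so the subgroup it generates has 60 elements.
Index = |(Z/407Z)^×| / |⟨156⟩| = 360 / 60 = 6.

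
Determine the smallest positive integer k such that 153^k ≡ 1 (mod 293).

Since 153 ∈ (Z/293Z)^×, its order divides φ(293) = 293 − 1 = 292 = 2^2 · 73.
Divisors of 292: 1, 2, 4, 73, 146, 292.
Test each divisor d:
153^1 ≡ 153 (mod 293)
153^2 ≡ 262 (mod 293)
153^4 ≡ 82 (mod 293)
153^73 ≡ 292 (mod 293)
153^146 ≡ 1 (mod 293) ✓
The smallest such exponent is 146, so the order of 153 is 146.

146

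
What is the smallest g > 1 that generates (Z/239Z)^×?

φ(239) = 239 − 1 = 238 = 2 · 7 · 17.
g is a primitive root iff g^(238/q) ≢ 1 (mod 239) for each prime q ∈ {2, 7, 17}.
g = 2: 2^119 ≡ 1 — hits 1, so not a primitive root.
g = 3: 3^119 ≡ 1 — hits 1, so not a primitive root.
g = 4: 4^119 ≡ 1 — hits 1, so not a primitive root.
g = 5: 5^119 ≡ 1 — hits 1, so not a primitive root.
g = 6: 6^119 ≡ 1 — hits 1, so not a primitive root.
g = 7: 7^119 ≡ 238; 7^34 ≡ 24; 7^14 ≡ 211 — none is 1, so 7 is a primitive root.
The smallest primitive root modulo 239 is 7.

7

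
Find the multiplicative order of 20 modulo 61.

5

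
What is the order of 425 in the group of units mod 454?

Since 425 ∈ (Z/454Z)^×, its order divides φ(454) = φ(2)·φ(227) = 1·226 = 226 = 2 · 113.
Divisors of 226: 1, 2, 113, 226.
Check 425^d mod 454 for each divisor in increasing order:
425^1 ≡ 425 (mod 454)
425^2 ≡ 387 (mod 454)
425^113 ≡ 453 (mod 454)
425^226 ≡ 1 (mod 454) ✓
Therefore the multiplicative order of 425 modulo 454 is 226.

226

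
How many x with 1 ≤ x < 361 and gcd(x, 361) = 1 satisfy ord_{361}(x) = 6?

φ(361) = φ(19^2) = 19·(19−1) = 342 = 2 · 3^2 · 19.
(Z/361Z)^× is cyclic (|G| = 342); a cyclic group of order m has exactly φ(d) elements of each order d | m, and none otherwise.
6 = 2 · 3 divides 342, and φ(6) = 2.

2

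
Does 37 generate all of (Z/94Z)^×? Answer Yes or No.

φ(94) = φ(2)·φ(47) = 1·46 = 46 = 2 · 23.
Test 37^(46/q) mod 94 for each prime factor q of 46:
37^23 ≡ 1 (mod 94)  [q = 2: ≡ 1 ✗]
37^2 ≡ 53 (mod 94)  [q = 23: ≢ 1 ✓]
Since 37^23 ≡ 1, the order of 37 divides 23 < 46, so 37 is not a primitive root.

No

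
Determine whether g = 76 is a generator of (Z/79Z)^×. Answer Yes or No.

No

φ(79) = 79 − 1 = 78 = 2 · 3 · 13.
Test 76^(78/q) mod 79 for each prime factor q of 78:
76^39 ≡ 1 (mod 79)  [q = 2: ≡ 1 ✗]
76^26 ≡ 23 (mod 79)  [q = 3: ≢ 1 ✓]
76^6 ≡ 18 (mod 79)  [q = 13: ≢ 1 ✓]
76^39 ≡ 1 shows ord(76) | 39, strictly less than φ(79); not a primitive root.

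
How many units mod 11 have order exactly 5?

4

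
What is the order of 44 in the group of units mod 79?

39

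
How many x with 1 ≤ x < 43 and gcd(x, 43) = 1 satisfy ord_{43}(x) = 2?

1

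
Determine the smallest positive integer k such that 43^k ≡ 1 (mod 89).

ord(43) | φ(89) = 89 − 1 = 88 = 2^3 · 11.
Divisors of 88: 1, 2, 4, 8, 11, 22, 44, 88.
Compute 43^d (mod 89) for the divisors d until we hit 1:
43^1 ≡ 43
43^2 ≡ 69
43^4 ≡ 44
43^8 ≡ 67
43^11 ≡ 52
43^22 ≡ 34
43^44 ≡ 88
43^88 ≡ 1
Hence ord(43) = 88.

88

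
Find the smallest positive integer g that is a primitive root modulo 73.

5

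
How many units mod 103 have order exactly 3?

2

φ(103) = 103 − 1 = 102 = 2 · 3 · 17.
(Z/103Z)^× is cyclic (|G| = 102); a cyclic group of order m has exactly φ(d) elements of each order d | m, and none otherwise.
3 | 102, and φ(3) = 3 − 1 = 2.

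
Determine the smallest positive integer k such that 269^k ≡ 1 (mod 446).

222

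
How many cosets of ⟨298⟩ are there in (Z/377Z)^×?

12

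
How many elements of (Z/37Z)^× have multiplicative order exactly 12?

4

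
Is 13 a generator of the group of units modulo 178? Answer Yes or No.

φ(178) = φ(2)·φ(89) = 1·88 = 88 = 2^3 · 11.
It suffices to check that the order of 13 is not a proper divisor of 88: compute 13^(88/q) for q ∈ {2, 11}.
13^44 ≡ 177 (mod 178)  [q = 2: ≢ 1 ✓]
13^8 ≡ 153 (mod 178)  [q = 11: ≢ 1 ✓]
Every test exponent gives a nontrivial residue, hence 13 generates the full group.

Yes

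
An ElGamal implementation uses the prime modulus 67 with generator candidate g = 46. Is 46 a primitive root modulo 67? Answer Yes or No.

Yes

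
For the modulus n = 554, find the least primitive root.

5

φ(554) = φ(2)·φ(277) = 1·276 = 276 = 2^2 · 3 · 23.
Test candidates g = 2, 3, … against the prime factors q ∈ {2, 3, 23} of φ(554): g is a generator iff g^(276/q) ≢ 1 for every such q.
g = 2: gcd(2, 554) = 2 > 1, not a unit — skip.
g = 3: 3^138 ≡ 1 — hits 1, so not a primitive root.
g = 4: gcd(4, 554) = 2 > 1, not a unit — skip.
g = 5: 5^138 ≡ 553; 5^92 ≡ 393; 5^12 ≡ 27 — none is 1, so 5 is a primitive root.
Hence the least primitive root of 554 is 5.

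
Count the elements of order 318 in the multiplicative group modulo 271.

0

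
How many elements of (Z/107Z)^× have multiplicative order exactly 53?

52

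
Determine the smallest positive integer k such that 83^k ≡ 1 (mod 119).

8

Since 83 ∈ (Z/119Z)^×, its order divides φ(119) = φ(7·17) = (7−1)·(17−1) = 6·16 = 96 = 2^5 · 3.
Divisors of 96: 1, 2, 3, 4, 6, 8, 12, 16, 24, 32, 48, 96.
Test each divisor d:
83^1 ≡ 83 (mod 119)
83^2 ≡ 106 (mod 119)
83^3 ≡ 111 (mod 119)
83^4 ≡ 50 (mod 119)
83^6 ≡ 64 (mod 119)
83^8 ≡ 1 (mod 119) ✓
The smallest such exponent is 8, so the order of 83 is 8.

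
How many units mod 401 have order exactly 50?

20

φ(401) = 401 − 1 = 400 = 2^4 · 5^2.
Since (Z/401Z)^× is cyclic of order 400, the number of elements of order d is φ(d) when d | 400 and 0 otherwise.
50 = 2 · 5^2 divides 400, and φ(50) = 20.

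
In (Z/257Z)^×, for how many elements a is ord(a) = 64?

32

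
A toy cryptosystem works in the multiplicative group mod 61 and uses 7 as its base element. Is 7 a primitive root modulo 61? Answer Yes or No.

φ(61) = 61 − 1 = 60 = 2^2 · 3 · 5.
Test 7^(60/q) mod 61 for each prime factor q of 60:
7^30 ≡ 60 (mod 61)  [q = 2: ≢ 1 ✓]
7^20 ≡ 47 (mod 61)  [q = 3: ≢ 1 ✓]
7^12 ≡ 34 (mod 61)  [q = 5: ≢ 1 ✓]
None equal 1, so ord_61(7) = 60: 7 is a primitive root.

Yes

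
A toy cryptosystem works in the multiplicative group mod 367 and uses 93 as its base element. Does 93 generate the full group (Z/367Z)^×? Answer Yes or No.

Yes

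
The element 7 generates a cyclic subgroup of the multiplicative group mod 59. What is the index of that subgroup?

2

ord(7) | φ(59) = 59 − 1 = 58 = 2 · 29.
Divisors of 58: 1, 2, 29, 58.
Compute 7^d (mod 59) for the divisors d until we hit 1:
7^1 ≡ 7
7^2 ≡ 49
7^29 ≡ 1
So ord_59(7) = 29, hence |⟨7⟩| = 29.
[(Z/59Z)^× : ⟨7⟩] = 58/29 = 2.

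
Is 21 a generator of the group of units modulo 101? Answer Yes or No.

No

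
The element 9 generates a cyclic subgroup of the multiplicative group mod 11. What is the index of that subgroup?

2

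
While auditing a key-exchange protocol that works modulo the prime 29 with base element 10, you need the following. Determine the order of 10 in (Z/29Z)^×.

28

Since 10 ∈ (Z/29Z)^×, its order divides φ(29) = 29 − 1 = 28 = 2^2 · 7.
Divisors of 28: 1, 2, 4, 7, 14, 28.
Test each divisor d:
10^1 ≡ 10 (mod 29)
10^2 ≡ 13 (mod 29)
10^4 ≡ 24 (mod 29)
10^7 ≡ 17 (mod 29)
10^14 ≡ 28 (mod 29)
10^28 ≡ 1 (mod 29) ✓
Therefore the multiplicative order of 10 modulo 29 is 28.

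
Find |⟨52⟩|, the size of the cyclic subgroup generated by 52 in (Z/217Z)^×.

The order of 52 must divide φ(217) = φ(7·31) = (7−1)·(31−1) = 6·30 = 180 = 2^2 · 3^2 · 5.
Divisors of 180: 1, 2, 3, 4, 5, 6, 9, 10, 12, 15, 18, 20, 30, 36, 45, 60, 90, 180.
Check 52^d mod 217 for each divisor in increasing order:
52^1 ≡ 52
52^2 ≡ 100
52^3 ≡ 209
52^4 ≡ 18
52^5 ≡ 68
52^6 ≡ 64
52^9 ≡ 139
52^10 ≡ 67
52^12 ≡ 190
52^15 ≡ 216
52^18 ≡ 8
52^20 ≡ 149
52^30 ≡ 1
Therefore the multiplicative order of 52 modulo 217 is 30.

30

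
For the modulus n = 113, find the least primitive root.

3

φ(113) = 113 − 1 = 112 = 2^4 · 7.
Test candidates g = 2, 3, … against the prime factors q ∈ {2, 7} of φ(113): g is a generator iff g^(112/q) ≢ 1 for every such q.
g = 2: 2^56 ≡ 1 — hits 1, so not a primitive root.
g = 3: 3^56 ≡ 112; 3^16 ≡ 49 — none is 1, so 3 is a primitive root.
Hence the least primitive root of 113 is 3.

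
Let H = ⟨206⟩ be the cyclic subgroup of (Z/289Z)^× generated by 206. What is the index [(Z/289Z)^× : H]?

ord(206) | φ(289) = φ(17^2) = 17·(17−1) = 272 = 2^4 · 17.
Divisors of 272: 1, 2, 4, 8, 16, 17, 34, 68, 136, 272.
Check 206^d mod 289 for each divisor in increasing order:
206^1 ≡ 206 (mod 289)
206^2 ≡ 242 (mod 289)
206^4 ≡ 186 (mod 289)
206^8 ≡ 205 (mod 289)
206^16 ≡ 120 (mod 289)
206^17 ≡ 155 (mod 289)
206^34 ≡ 38 (mod 289)
206^68 ≡ 288 (mod 289)
206^136 ≡ 1 (mod 289) ✓
So ord_289(206) = 136, hence |⟨206⟩| = 136.
The index is φ(289) / ord(206) = 272 / 136 = 2.

2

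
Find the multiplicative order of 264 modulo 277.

ord(264) | φ(277) = 277 − 1 = 276 = 2^2 · 3 · 23.
Divisors of 276: 1, 2, 3, 4, 6, 12, 23, 46, 69, 92, 138, 276.
Check 264^d mod 277 for each divisor in increasing order:
264^1 ≡ 264 (mod 277)
264^2 ≡ 169 (mod 277)
264^3 ≡ 19 (mod 277)
264^4 ≡ 30 (mod 277)
264^6 ≡ 84 (mod 277)
264^12 ≡ 131 (mod 277)
264^23 ≡ 1 (mod 277) ✓
Hence ord(264) = 23.

23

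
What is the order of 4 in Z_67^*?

The order of 4 must divide φ(67) = 67 − 1 = 66 = 2 · 3 · 11.
Divisors of 66: 1, 2, 3, 6, 11, 22, 33, 66.
Check 4^d mod 67 for each divisor in increasing order:
4^1 ≡ 4 (mod 67)
4^2 ≡ 16 (mod 67)
4^3 ≡ 64 (mod 67)
4^6 ≡ 9 (mod 67)
4^11 ≡ 37 (mod 67)
4^22 ≡ 29 (mod 67)
4^33 ≡ 1 (mod 67) ✓
The smallest such exponent is 33, so the order of 4 is 33.

33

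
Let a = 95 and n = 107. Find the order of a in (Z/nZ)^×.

106

Since 95 ∈ (Z/107Z)^×, its order divides φ(107) = 107 − 1 = 106 = 2 · 53.
Divisors of 106: 1, 2, 53, 106.
Evaluate successive powers at the divisors of 106:
95^1 ≡ 95 (mod 107)
95^2 ≡ 37 (mod 107)
95^53 ≡ 106 (mod 107)
95^106 ≡ 1 (mod 107) ✓
So ord_107(95) = 106.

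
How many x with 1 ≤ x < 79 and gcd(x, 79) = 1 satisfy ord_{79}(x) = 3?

2

φ(79) = 79 − 1 = 78 = 2 · 3 · 13.
In a cyclic group of order 78, there are φ(d) elements of order d for each divisor d of 78, and zero for non-divisors.
3 | 78, and φ(3) = 3 − 1 = 2.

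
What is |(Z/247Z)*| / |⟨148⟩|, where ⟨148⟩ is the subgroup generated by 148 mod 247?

The order of 148 must divide φ(247) = φ(13·19) = (13−1)·(19−1) = 12·18 = 216 = 2^3 · 3^3.
Divisors of 216: 1, 2, 3, 4, 6, 8, 9, 12, 18, 24, 27, 36, 54, 72, 108, 216.
Compute 148^d (mod 247) for the divisors d until we hit 1:
148^1 ≡ 148
148^2 ≡ 168
148^3 ≡ 164
148^4 ≡ 66
148^6 ≡ 220
148^8 ≡ 157
148^9 ≡ 18
148^12 ≡ 235
148^18 ≡ 77
148^24 ≡ 144
148^27 ≡ 151
148^36 ≡ 1
So ord_247(148) = 36, hence |⟨148⟩| = 36.
Index = |(Z/247Z)^×| / |⟨148⟩| = 216 / 36 = 6.

6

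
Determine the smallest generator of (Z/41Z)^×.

6

φ(41) = 41 − 1 = 40 = 2^3 · 5.
Test candidates g = 2, 3, … against the prime factors q ∈ {2, 5} of φ(41): g is a generator iff g^(40/q) ≢ 1 for every such q.
g = 2: 2^20 ≡ 1 — hits 1, so not a primitive root.
g = 3: 3^20 ≡ 40; 3^8 ≡ 1 — hits 1, so not a primitive root.
g = 4: 4^20 ≡ 1 — hits 1, so not a primitive root.
g = 5: 5^20 ≡ 1 — hits 1, so not a primitive root.
g = 6: 6^20 ≡ 40; 6^8 ≡ 10 — none is 1, so 6 is a primitive root.
So 6 is the smallest generator of (Z/41Z)^×.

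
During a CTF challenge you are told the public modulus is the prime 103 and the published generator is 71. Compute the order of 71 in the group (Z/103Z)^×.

102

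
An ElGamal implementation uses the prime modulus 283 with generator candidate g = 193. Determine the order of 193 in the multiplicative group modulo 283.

282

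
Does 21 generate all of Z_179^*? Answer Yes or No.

Yes

φ(179) = 179 − 1 = 178 = 2 · 89.
It suffices to check that the order of 21 is not a proper divisor of 178: compute 21^(178/q) for q ∈ {2, 89}.
21^89 ≡ 178 (mod 179)  [q = 2: ≢ 1 ✓]
21^2 ≡ 83 (mod 179)  [q = 89: ≢ 1 ✓]
None equal 1, so ord_179(21) = 178: 21 is a primitive root.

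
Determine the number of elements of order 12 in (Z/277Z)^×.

φ(277) = 277 − 1 = 276 = 2^2 · 3 · 23.
Since (Z/277Z)^× is cyclic of order 276, the number of elements of order d is φ(d) when d | 276 and 0 otherwise.
12 = 2^2 · 3 divides 276, and φ(12) = 4.

4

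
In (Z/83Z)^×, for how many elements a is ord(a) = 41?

40

φ(83) = 83 − 1 = 82 = 2 · 41.
Since (Z/83Z)^× is cyclic of order 82, the number of elements of order d is φ(d) when d | 82 and 0 otherwise.
41 | 82, and φ(41) = 41 − 1 = 40.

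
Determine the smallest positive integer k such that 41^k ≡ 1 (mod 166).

41

ord(41) | φ(166) = φ(2)·φ(83) = 1·82 = 82 = 2 · 41.
Divisors of 82: 1, 2, 41, 82.
Check 41^d mod 166 for each divisor in increasing order:
41^1 ≡ 41
41^2 ≡ 21
41^41 ≡ 1
So ord_166(41) = 41.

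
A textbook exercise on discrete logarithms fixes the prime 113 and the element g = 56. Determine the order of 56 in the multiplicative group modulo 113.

28

Since 56 ∈ (Z/113Z)^×, its order divides φ(113) = 113 − 1 = 112 = 2^4 · 7.
Divisors of 112: 1, 2, 4, 7, 8, 14, 16, 28, 56, 112.
Test each divisor d:
56^1 ≡ 56 (mod 113)
56^2 ≡ 85 (mod 113)
56^4 ≡ 106 (mod 113)
56^7 ≡ 15 (mod 113)
56^8 ≡ 49 (mod 113)
56^14 ≡ 112 (mod 113)
56^16 ≡ 28 (mod 113)
56^28 ≡ 1 (mod 113) ✓
The smallest such exponent is 28, so the order of 56 is 28.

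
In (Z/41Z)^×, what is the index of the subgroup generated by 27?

5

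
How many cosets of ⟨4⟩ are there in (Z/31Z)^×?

6

Since 4 ∈ (Z/31Z)^×, its order divides φ(31) = 31 − 1 = 30 = 2 · 3 · 5.
Divisors of 30: 1, 2, 3, 5, 6, 10, 15, 30.
Evaluate successive powers at the divisors of 30:
4^1 ≡ 4 (mod 31)
4^2 ≡ 16 (mod 31)
4^3 ≡ 2 (mod 31)
4^5 ≡ 1 (mod 31) ✓
Thus |⟨4⟩| = ord(4) = 5.
The index is φ(31) / ord(4) = 30 / 5 = 6.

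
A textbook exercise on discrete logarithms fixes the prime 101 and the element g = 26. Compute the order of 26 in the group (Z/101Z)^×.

100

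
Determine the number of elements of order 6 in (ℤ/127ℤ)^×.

φ(127) = 127 − 1 = 126 = 2 · 3^2 · 7.
(Z/127Z)^× is cyclic (|G| = 126); a cyclic group of order m has exactly φ(d) elements of each order d | m, and none otherwise.
6 = 2 · 3 divides 126, and φ(6) = 2.

2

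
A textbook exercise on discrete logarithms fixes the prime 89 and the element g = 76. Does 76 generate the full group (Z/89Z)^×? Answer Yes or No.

Yes

φ(89) = 89 − 1 = 88 = 2^3 · 11.
It suffices to check that the order of 76 is not a proper divisor of 88: compute 76^(88/q) for q ∈ {2, 11}.
76^44 ≡ 88 (mod 89)  [q = 2: ≢ 1 ✓]
76^8 ≡ 64 (mod 89)  [q = 11: ≢ 1 ✓]
All checks pass, so 76 has order 88 and is a primitive root modulo 89.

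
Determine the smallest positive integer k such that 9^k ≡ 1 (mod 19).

9

The order of 9 must divide φ(19) = 19 − 1 = 18 = 2 · 3^2.
Divisors of 18: 1, 2, 3, 6, 9, 18.
Compute 9^d (mod 19) for the divisors d until we hit 1:
9^1 ≡ 9 (mod 19)
9^2 ≡ 5 (mod 19)
9^3 ≡ 7 (mod 19)
9^6 ≡ 11 (mod 19)
9^9 ≡ 1 (mod 19) ✓
Hence ord(9) = 9.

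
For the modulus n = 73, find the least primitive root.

φ(73) = 73 − 1 = 72 = 2^3 · 3^2.
Test candidates g = 2, 3, … against the prime factors q ∈ {2, 3} of φ(73): g is a generator iff g^(72/q) ≢ 1 for every such q.
g = 2: 2^36 ≡ 1 — hits 1, so not a primitive root.
g = 3: 3^36 ≡ 1 — hits 1, so not a primitive root.
g = 4: 4^36 ≡ 1 — hits 1, so not a primitive root.
g = 5: 5^36 ≡ 72; 5^24 ≡ 8 — none is 1, so 5 is a primitive root.
Hence the least primitive root of 73 is 5.

5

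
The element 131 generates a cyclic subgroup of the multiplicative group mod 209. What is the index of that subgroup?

Since 131 ∈ (Z/209Z)^×, its order divides φ(209) = φ(11·19) = (11−1)·(19−1) = 10·18 = 180 = 2^2 · 3^2 · 5.
Divisors of 180: 1, 2, 3, 4, 5, 6, 9, 10, 12, 15, 18, 20, 30, 36, 45, 60, 90, 180.
Evaluate successive powers at the divisors of 180:
131^1 ≡ 131 (mod 209)
131^2 ≡ 23 (mod 209)
131^3 ≡ 87 (mod 209)
131^4 ≡ 111 (mod 209)
131^5 ≡ 120 (mod 209)
131^6 ≡ 45 (mod 209)
131^9 ≡ 153 (mod 209)
131^10 ≡ 188 (mod 209)
131^12 ≡ 144 (mod 209)
131^15 ≡ 197 (mod 209)
131^18 ≡ 1 (mod 209) ✓
Thus |⟨131⟩| = ord(131) = 18.
[(Z/209Z)^× : ⟨131⟩] = 180/18 = 10.

10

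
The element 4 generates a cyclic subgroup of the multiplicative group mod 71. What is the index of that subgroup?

2

Since 4 ∈ (Z/71Z)^×, its order divides φ(71) = 71 − 1 = 70 = 2 · 5 · 7.
Divisors of 70: 1, 2, 5, 7, 10, 14, 35, 70.
Check 4^d mod 71 for each divisor in increasing order:
4^1 ≡ 4
4^2 ≡ 16
4^5 ≡ 30
4^7 ≡ 54
4^10 ≡ 48
4^14 ≡ 5
4^35 ≡ 1
So ord_71(4) = 35, hence |⟨4⟩| = 35.
Index = |(Z/71Z)^×| / |⟨4⟩| = 70 / 35 = 2.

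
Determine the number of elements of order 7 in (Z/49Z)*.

6

φ(49) = φ(7^2) = 7·(7−1) = 42 = 2 · 3 · 7.
Since (Z/49Z)^× is cyclic of order 42, the number of elements of order d is φ(d) when d | 42 and 0 otherwise.
7 | 42, and φ(7) = 7 − 1 = 6.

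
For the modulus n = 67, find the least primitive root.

2

φ(67) = 67 − 1 = 66 = 2 · 3 · 11.
g is a primitive root iff g^(66/q) ≢ 1 (mod 67) for each prime q ∈ {2, 3, 11}.
g = 2: 2^33 ≡ 66; 2^22 ≡ 37; 2^6 ≡ 64 — none is 1, so 2 is a primitive root.
So 2 is the smallest generator of (Z/67Z)^×.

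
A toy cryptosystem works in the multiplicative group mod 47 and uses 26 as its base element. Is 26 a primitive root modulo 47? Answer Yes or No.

Yes

φ(47) = 47 − 1 = 46 = 2 · 23.
26 is a primitive root mod 47 iff 26^(φ(47)/q) ≢ 1 for every prime q | φ(47), i.e. q ∈ {2, 23}.
26^23 ≡ 46 (mod 47)  [q = 2: ≢ 1 ✓]
26^2 ≡ 18 (mod 47)  [q = 23: ≢ 1 ✓]
All checks pass, so 26 has order 46 and is a primitive root modulo 47.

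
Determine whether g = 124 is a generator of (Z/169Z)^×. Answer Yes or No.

φ(169) = φ(13^2) = 13·(13−1) = 156 = 2^2 · 3 · 13.
Test 124^(156/q) mod 169 for each prime factor q of 156:
124^78 ≡ 168 (mod 169)  [q = 2: ≢ 1 ✓]
124^52 ≡ 22 (mod 169)  [q = 3: ≢ 1 ✓]
124^12 ≡ 53 (mod 169)  [q = 13: ≢ 1 ✓]
All checks pass, so 124 has order 156 and is a primitive root modulo 169.

Yes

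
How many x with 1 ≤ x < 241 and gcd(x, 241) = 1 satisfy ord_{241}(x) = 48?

16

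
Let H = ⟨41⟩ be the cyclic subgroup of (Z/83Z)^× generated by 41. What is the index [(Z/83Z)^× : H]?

2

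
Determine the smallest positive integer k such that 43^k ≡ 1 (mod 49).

ord(43) | φ(49) = φ(7^2) = 7·(7−1) = 42 = 2 · 3 · 7.
Divisors of 42: 1, 2, 3, 6, 7, 14, 21, 42.
Compute 43^d (mod 49) for the divisors d until we hit 1:
43^1 ≡ 43
43^2 ≡ 36
43^3 ≡ 29
43^6 ≡ 8
43^7 ≡ 1
So ord_49(43) = 7.

7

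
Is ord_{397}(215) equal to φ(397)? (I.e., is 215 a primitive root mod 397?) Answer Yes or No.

Yes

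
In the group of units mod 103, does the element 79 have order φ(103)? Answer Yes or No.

No

φ(103) = 103 − 1 = 102 = 2 · 3 · 17.
Test 79^(102/q) mod 103 for each prime factor q of 102:
79^51 ≡ 1 (mod 103)  [q = 2: ≡ 1 ✗]
79^34 ≡ 1 (mod 103)  [q = 3: ≡ 1 ✗]
79^6 ≡ 72 (mod 103)  [q = 17: ≢ 1 ✓]
The check at q = 2 fails, so 79 generates a proper subgroup.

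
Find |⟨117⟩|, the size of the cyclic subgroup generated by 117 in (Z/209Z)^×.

90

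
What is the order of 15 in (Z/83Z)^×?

ord(15) | φ(83) = 83 − 1 = 82 = 2 · 41.
Divisors of 82: 1, 2, 41, 82.
Check 15^d mod 83 for each divisor in increasing order:
15^1 ≡ 15
15^2 ≡ 59
15^41 ≡ 82
15^82 ≡ 1
Therefore the multiplicative order of 15 modulo 83 is 82.

82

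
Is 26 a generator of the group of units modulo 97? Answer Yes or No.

φ(97) = 97 − 1 = 96 = 2^5 · 3.
An element g generates (Z/97Z)^× iff g^(96/q) ≢ 1 (mod 97) for each prime q ∈ {2, 3}.
26^48 ≡ 96 (mod 97)  [q = 2: ≢ 1 ✓]
26^32 ≡ 61 (mod 97)  [q = 3: ≢ 1 ✓]
Every test exponent gives a nontrivial residue, hence 26 generates the full group.

Yes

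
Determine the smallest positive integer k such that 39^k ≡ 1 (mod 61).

The order of 39 must divide φ(61) = 61 − 1 = 60 = 2^2 · 3 · 5.
Divisors of 60: 1, 2, 3, 4, 5, 6, 10, 12, 15, 20, 30, 60.
Test each divisor d:
39^1 ≡ 39
39^2 ≡ 57
39^3 ≡ 27
39^4 ≡ 16
39^5 ≡ 14
39^6 ≡ 58
39^10 ≡ 13
39^12 ≡ 9
39^15 ≡ 60
39^20 ≡ 47
39^30 ≡ 1
So ord_61(39) = 30.

30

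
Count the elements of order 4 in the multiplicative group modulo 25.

φ(25) = φ(5^2) = 5·(5−1) = 20 = 2^2 · 5.
Since (Z/25Z)^× is cyclic of order 20, the number of elements of order d is φ(d) when d | 20 and 0 otherwise.
4 = 2^2 divides 20, and φ(4) = 2.

2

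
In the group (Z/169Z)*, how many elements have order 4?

φ(169) = φ(13^2) = 13·(13−1) = 156 = 2^2 · 3 · 13.
(Z/169Z)^× is cyclic (|G| = 156); a cyclic group of order m has exactly φ(d) elements of each order d | m, and none otherwise.
4 = 2^2 divides 156, and φ(4) = 2.

2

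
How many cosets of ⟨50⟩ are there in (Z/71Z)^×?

2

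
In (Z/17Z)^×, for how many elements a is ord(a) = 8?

φ(17) = 17 − 1 = 16 = 2^4.
In a cyclic group of order 16, there are φ(d) elements of order d for each divisor d of 16, and zero for non-divisors.
8 = 2^3 divides 16, and φ(8) = 4.

4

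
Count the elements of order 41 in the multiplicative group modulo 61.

φ(61) = 61 − 1 = 60 = 2^2 · 3 · 5.
(Z/61Z)^× is cyclic (|G| = 60); a cyclic group of order m has exactly φ(d) elements of each order d | m, and none otherwise.
41 does not divide 60, so no element of (Z/61Z)^× has order 41.

0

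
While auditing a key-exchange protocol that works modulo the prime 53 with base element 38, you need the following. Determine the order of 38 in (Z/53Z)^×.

26

Since 38 ∈ (Z/53Z)^×, its order divides φ(53) = 53 − 1 = 52 = 2^2 · 13.
Divisors of 52: 1, 2, 4, 13, 26, 52.
Compute 38^d (mod 53) for the divisors d until we hit 1:
38^1 ≡ 38 (mod 53)
38^2 ≡ 13 (mod 53)
38^4 ≡ 10 (mod 53)
38^13 ≡ 52 (mod 53)
38^26 ≡ 1 (mod 53) ✓
So ord_53(38) = 26.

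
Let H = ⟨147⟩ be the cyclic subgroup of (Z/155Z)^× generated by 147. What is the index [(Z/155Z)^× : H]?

6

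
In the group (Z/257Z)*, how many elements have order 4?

2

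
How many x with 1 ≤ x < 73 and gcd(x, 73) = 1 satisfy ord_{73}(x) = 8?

4

φ(73) = 73 − 1 = 72 = 2^3 · 3^2.
(Z/73Z)^× is cyclic (|G| = 72); a cyclic group of order m has exactly φ(d) elements of each order d | m, and none otherwise.
8 = 2^3 divides 72, and φ(8) = 4.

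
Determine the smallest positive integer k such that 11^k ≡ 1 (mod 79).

39

ord(11) | φ(79) = 79 − 1 = 78 = 2 · 3 · 13.
Divisors of 78: 1, 2, 3, 6, 13, 26, 39, 78.
Test each divisor d:
11^1 ≡ 11
11^2 ≡ 42
11^3 ≡ 67
11^6 ≡ 65
11^13 ≡ 23
11^26 ≡ 55
11^39 ≡ 1
So ord_79(11) = 39.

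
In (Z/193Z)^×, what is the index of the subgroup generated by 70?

1

Since 70 ∈ (Z/193Z)^×, its order divides φ(193) = 193 − 1 = 192 = 2^6 · 3.
Divisors of 192: 1, 2, 3, 4, 6, 8, 12, 16, 24, 32, 48, 64, 96, 192.
Evaluate successive powers at the divisors of 192:
70^1 ≡ 70 (mod 193)
70^2 ≡ 75 (mod 193)
70^3 ≡ 39 (mod 193)
70^4 ≡ 28 (mod 193)
70^6 ≡ 170 (mod 193)
70^8 ≡ 12 (mod 193)
70^12 ≡ 143 (mod 193)
70^16 ≡ 144 (mod 193)
70^24 ≡ 184 (mod 193)
70^32 ≡ 85 (mod 193)
70^48 ≡ 81 (mod 193)
70^64 ≡ 84 (mod 193)
70^96 ≡ 192 (mod 193)
70^192 ≡ 1 (mod 193) ✓
Thus |⟨70⟩| = ord(70) = 192.
[(Z/193Z)^× : ⟨70⟩] = 192/192 = 1.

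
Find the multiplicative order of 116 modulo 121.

Since 116 ∈ (Z/121Z)^×, its order divides φ(121) = φ(11^2) = 11·(11−1) = 110 = 2 · 5 · 11.
Divisors of 110: 1, 2, 5, 10, 11, 22, 55, 110.
Check 116^d mod 121 for each divisor in increasing order:
116^1 ≡ 116 (mod 121)
116^2 ≡ 25 (mod 121)
116^5 ≡ 21 (mod 121)
116^10 ≡ 78 (mod 121)
116^11 ≡ 94 (mod 121)
116^22 ≡ 3 (mod 121)
116^55 ≡ 120 (mod 121)
116^110 ≡ 1 (mod 121) ✓
So ord_121(116) = 110.

110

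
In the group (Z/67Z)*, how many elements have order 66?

20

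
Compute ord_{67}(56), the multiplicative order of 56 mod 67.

33

By Lagrange's theorem, ord_67(56) divides φ(67) = 67 − 1 = 66 = 2 · 3 · 11.
Divisors of 66: 1, 2, 3, 6, 11, 22, 33, 66.
Compute 56^d (mod 67) for the divisors d until we hit 1:
56^1 ≡ 56 (mod 67)
56^2 ≡ 54 (mod 67)
56^3 ≡ 9 (mod 67)
56^6 ≡ 14 (mod 67)
56^11 ≡ 37 (mod 67)
56^22 ≡ 29 (mod 67)
56^33 ≡ 1 (mod 67) ✓
So ord_67(56) = 33.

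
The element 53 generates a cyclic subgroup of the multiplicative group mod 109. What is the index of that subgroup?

By Lagrange's theorem, ord_109(53) divides φ(109) = 109 − 1 = 108 = 2^2 · 3^3.
Divisors of 108: 1, 2, 3, 4, 6, 9, 12, 18, 27, 36, 54, 108.
Evaluate successive powers at the divisors of 108:
53^1 ≡ 53 (mod 109)
53^2 ≡ 84 (mod 109)
53^3 ≡ 92 (mod 109)
53^4 ≡ 80 (mod 109)
53^6 ≡ 71 (mod 109)
53^9 ≡ 101 (mod 109)
53^12 ≡ 27 (mod 109)
53^18 ≡ 64 (mod 109)
53^27 ≡ 33 (mod 109)
53^36 ≡ 63 (mod 109)
53^54 ≡ 108 (mod 109)
53^108 ≡ 1 (mod 109) ✓
The order of 53 is 108, so the subgroup it generates has 108 elements.
The index is φ(109) / ord(53) = 108 / 108 = 1.

1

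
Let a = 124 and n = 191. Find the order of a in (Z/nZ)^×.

By Lagrange's theorem, ord_191(124) divides φ(191) = 191 − 1 = 190 = 2 · 5 · 19.
Divisors of 190: 1, 2, 5, 10, 19, 38, 95, 190.
Check 124^d mod 191 for each divisor in increasing order:
124^1 ≡ 124
124^2 ≡ 96
124^5 ≡ 31
124^10 ≡ 6
124^19 ≡ 142
124^38 ≡ 109
124^95 ≡ 190
124^190 ≡ 1
Therefore the multiplicative order of 124 modulo 191 is 190.

190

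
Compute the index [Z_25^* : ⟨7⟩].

ord(7) | φ(25) = φ(5^2) = 5·(5−1) = 20 = 2^2 · 5.
Divisors of 20: 1, 2, 4, 5, 10, 20.
Evaluate successive powers at the divisors of 20:
7^1 ≡ 7
7^2 ≡ 24
7^4 ≡ 1
The order of 7 is 4, so the subgroup it generates has 4 elements.
The index is φ(25) / ord(7) = 20 / 4 = 5.

5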